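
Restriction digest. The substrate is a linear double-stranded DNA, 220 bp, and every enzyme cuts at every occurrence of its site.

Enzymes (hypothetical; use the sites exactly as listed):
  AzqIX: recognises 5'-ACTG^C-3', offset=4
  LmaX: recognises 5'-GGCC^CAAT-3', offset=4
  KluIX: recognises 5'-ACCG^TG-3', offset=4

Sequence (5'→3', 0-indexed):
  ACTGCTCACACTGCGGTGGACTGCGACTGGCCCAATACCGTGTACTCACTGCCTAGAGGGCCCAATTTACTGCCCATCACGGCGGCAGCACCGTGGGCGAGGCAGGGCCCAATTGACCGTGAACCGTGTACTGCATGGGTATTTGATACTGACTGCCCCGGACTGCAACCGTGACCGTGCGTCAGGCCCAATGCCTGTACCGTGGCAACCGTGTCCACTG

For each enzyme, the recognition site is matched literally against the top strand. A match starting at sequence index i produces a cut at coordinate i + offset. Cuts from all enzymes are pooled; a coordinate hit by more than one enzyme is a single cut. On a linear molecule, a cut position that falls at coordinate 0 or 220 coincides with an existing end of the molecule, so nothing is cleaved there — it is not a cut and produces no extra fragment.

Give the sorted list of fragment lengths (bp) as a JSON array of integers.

Site scan:
  AzqIX (ACTGC, off=4): starts [0, 9, 19, 47, 68, 129, 151, 161] → cuts [4, 13, 23, 51, 72, 133, 155, 165]
  LmaX (GGCCCAAT, off=4): starts [28, 58, 105, 184] → cuts [32, 62, 109, 188]
  KluIX (ACCGTG, off=4): starts [36, 89, 115, 122, 167, 173, 198, 207] → cuts [40, 93, 119, 126, 171, 177, 202, 211]

Pooled cuts: [4, 13, 23, 32, 40, 51, 62, 72, 93, 109, 119, 126, 133, 155, 165, 171, 177, 188, 202, 211]

Fragments:
  [0,4): 4 bp
  [4,13): 9 bp
  [13,23): 10 bp
  [23,32): 9 bp
  [32,40): 8 bp
  [40,51): 11 bp
  [51,62): 11 bp
  [62,72): 10 bp
  [72,93): 21 bp
  [93,109): 16 bp
  [109,119): 10 bp
  [119,126): 7 bp
  [126,133): 7 bp
  [133,155): 22 bp
  [155,165): 10 bp
  [165,171): 6 bp
  [171,177): 6 bp
  [177,188): 11 bp
  [188,202): 14 bp
  [202,211): 9 bp
  [211,220): 9 bp

[4,6,6,7,7,8,9,9,9,9,10,10,10,10,11,11,11,14,16,21,22]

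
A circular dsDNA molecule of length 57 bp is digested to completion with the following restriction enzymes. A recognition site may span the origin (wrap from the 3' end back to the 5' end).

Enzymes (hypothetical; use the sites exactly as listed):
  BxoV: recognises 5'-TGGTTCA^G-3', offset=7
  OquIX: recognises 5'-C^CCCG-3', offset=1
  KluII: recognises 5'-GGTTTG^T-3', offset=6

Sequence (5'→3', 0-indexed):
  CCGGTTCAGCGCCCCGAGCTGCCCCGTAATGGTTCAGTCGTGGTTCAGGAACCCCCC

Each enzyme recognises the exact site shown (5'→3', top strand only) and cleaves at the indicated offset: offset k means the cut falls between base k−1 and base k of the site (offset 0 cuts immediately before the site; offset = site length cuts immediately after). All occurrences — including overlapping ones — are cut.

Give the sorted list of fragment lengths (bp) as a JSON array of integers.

Site scan:
  BxoV (TGGTTCAG, off=7): starts [29, 40] → cuts [36, 47]
  OquIX (CCCCG, off=1): starts [11, 21, 55] → cuts [12, 22, 56]
  KluII (GGTTTGT, off=6): no sites

Pooled cuts: [12, 22, 36, 47, 56]

Fragments:
  12→22: 10 bp
  22→36: 14 bp
  36→47: 11 bp
  47→56: 9 bp
  56→12 (wrap): 57-56+12 = 13 bp

[9,10,11,13,14]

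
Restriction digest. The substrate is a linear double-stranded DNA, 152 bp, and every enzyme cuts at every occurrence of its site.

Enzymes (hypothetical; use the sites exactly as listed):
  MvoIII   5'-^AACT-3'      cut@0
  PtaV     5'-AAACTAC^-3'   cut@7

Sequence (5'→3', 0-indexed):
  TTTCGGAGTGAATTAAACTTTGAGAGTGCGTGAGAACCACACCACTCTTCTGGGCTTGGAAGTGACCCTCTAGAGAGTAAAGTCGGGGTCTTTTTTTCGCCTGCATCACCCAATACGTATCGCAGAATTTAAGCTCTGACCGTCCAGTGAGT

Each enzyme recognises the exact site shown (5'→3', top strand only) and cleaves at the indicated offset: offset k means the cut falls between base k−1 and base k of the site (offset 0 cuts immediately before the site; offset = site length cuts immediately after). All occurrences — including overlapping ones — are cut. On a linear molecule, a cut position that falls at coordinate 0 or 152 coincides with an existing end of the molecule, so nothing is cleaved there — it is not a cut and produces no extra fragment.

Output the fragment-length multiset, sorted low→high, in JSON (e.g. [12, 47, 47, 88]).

Per-enzyme occurrences:
  MvoIII AACT/0: at [15] ⇒ [15]
  PtaV (AAACTAC, off=7): no sites

All cut coordinates (distinct, sorted): [15]

Fragments:
  [0,15): 15 bp
  [15,152): 137 bp

[15,137]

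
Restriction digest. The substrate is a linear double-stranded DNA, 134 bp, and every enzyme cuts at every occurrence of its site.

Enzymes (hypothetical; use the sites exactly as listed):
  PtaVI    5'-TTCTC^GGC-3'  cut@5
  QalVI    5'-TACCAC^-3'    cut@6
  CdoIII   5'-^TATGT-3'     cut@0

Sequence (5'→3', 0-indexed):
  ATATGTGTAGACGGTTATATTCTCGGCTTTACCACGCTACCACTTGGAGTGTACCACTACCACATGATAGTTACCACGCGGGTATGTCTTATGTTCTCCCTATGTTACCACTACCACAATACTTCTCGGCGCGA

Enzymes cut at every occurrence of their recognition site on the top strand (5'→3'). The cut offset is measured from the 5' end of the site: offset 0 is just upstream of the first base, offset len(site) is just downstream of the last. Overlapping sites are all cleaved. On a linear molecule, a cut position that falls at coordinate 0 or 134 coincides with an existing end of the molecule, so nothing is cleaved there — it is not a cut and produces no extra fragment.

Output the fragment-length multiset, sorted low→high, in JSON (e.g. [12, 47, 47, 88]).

[1,5,6,6,7,7,8,10,11,11,11,14,14,23]

Site scan:
  PtaVI TTCTCGGC/5: at [19, 122] ⇒ [24, 127]
  QalVI TACCAC/6: at [29, 37, 51, 57, 71, 105, 111] ⇒ [35, 43, 57, 63, 77, 111, 117]
  CdoIII TATGT/0: at [1, 82, 89, 100] ⇒ [1, 82, 89, 100]

All cut coordinates (distinct, sorted): [1, 24, 35, 43, 57, 63, 77, 82, 89, 100, 111, 117, 127]

Fragments:
  [0,1): 1 bp
  [1,24): 23 bp
  [24,35): 11 bp
  [35,43): 8 bp
  [43,57): 14 bp
  [57,63): 6 bp
  [63,77): 14 bp
  [77,82): 5 bp
  [82,89): 7 bp
  [89,100): 11 bp
  [100,111): 11 bp
  [111,117): 6 bp
  [117,127): 10 bp
  [127,134): 7 bp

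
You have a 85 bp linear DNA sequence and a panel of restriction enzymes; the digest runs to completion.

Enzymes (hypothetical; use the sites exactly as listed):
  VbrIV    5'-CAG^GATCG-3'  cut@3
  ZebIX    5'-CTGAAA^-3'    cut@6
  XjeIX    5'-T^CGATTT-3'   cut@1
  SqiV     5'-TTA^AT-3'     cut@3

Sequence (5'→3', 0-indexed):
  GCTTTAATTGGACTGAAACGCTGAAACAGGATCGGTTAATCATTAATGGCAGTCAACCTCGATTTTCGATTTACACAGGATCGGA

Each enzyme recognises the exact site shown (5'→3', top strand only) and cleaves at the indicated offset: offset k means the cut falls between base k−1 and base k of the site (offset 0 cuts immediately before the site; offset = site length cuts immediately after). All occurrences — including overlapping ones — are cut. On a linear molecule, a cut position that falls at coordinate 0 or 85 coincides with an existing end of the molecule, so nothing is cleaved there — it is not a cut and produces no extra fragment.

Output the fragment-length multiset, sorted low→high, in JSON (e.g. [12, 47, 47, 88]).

Scan for sites:
  VbrIV CAGGATCG/3: at [26, 75] ⇒ [29, 78]
  ZebIX CTGAAA/6: at [12, 20] ⇒ [18, 26]
  XjeIX TCGATTT/1: at [58, 65] ⇒ [59, 66]
  SqiV TTAAT/3: at [3, 35, 42] ⇒ [6, 38, 45]

Pooled cuts: [6, 18, 26, 29, 38, 45, 59, 66, 78]

Fragments:
  [0,6): 6 bp
  [6,18): 12 bp
  [18,26): 8 bp
  [26,29): 3 bp
  [29,38): 9 bp
  [38,45): 7 bp
  [45,59): 14 bp
  [59,66): 7 bp
  [66,78): 12 bp
  [78,85): 7 bp

[3,6,7,7,7,8,9,12,12,14]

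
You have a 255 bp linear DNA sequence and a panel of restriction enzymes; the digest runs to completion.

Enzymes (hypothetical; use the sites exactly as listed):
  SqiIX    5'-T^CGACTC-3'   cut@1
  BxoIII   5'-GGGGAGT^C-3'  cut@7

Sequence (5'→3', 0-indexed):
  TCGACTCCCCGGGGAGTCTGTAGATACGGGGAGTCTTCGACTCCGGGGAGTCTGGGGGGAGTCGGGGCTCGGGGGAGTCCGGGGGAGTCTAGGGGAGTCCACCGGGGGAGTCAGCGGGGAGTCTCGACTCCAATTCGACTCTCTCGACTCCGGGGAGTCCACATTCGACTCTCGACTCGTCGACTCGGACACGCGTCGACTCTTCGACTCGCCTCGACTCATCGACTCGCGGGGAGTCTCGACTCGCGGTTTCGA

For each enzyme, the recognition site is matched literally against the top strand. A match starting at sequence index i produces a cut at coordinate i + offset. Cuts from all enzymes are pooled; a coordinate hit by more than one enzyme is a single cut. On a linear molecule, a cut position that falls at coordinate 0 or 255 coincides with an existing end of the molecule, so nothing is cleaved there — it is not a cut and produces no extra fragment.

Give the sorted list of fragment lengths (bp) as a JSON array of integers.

[1,2,2,3,7,7,8,8,8,9,10,10,10,11,11,11,13,14,14,15,16,16,16,16,17]

Site scan:
  SqiIX TCGACTC/1: at [0, 36, 123, 134, 143, 164, 171, 179, 195, 203, 213, 221, 238] ⇒ [1, 37, 124, 135, 144, 165, 172, 180, 196, 204, 214, 222, 239]
  BxoIII GGGGAGTC/7: at [10, 27, 44, 55, 71, 81, 91, 104, 115, 151, 230] ⇒ [17, 34, 51, 62, 78, 88, 98, 111, 122, 158, 237]

All cut coordinates (distinct, sorted): [1, 17, 34, 37, 51, 62, 78, 88, 98, 111, 122, 124, 135, 144, 158, 165, 172, 180, 196, 204, 214, 222, 237, 239]

Fragments:
  [0,1): 1 bp
  [1,17): 16 bp
  [17,34): 17 bp
  [34,37): 3 bp
  [37,51): 14 bp
  [51,62): 11 bp
  [62,78): 16 bp
  [78,88): 10 bp
  [88,98): 10 bp
  [98,111): 13 bp
  [111,122): 11 bp
  [122,124): 2 bp
  [124,135): 11 bp
  [135,144): 9 bp
  [144,158): 14 bp
  [158,165): 7 bp
  [165,172): 7 bp
  [172,180): 8 bp
  [180,196): 16 bp
  [196,204): 8 bp
  [204,214): 10 bp
  [214,222): 8 bp
  [222,237): 15 bp
  [237,239): 2 bp
  [239,255): 16 bp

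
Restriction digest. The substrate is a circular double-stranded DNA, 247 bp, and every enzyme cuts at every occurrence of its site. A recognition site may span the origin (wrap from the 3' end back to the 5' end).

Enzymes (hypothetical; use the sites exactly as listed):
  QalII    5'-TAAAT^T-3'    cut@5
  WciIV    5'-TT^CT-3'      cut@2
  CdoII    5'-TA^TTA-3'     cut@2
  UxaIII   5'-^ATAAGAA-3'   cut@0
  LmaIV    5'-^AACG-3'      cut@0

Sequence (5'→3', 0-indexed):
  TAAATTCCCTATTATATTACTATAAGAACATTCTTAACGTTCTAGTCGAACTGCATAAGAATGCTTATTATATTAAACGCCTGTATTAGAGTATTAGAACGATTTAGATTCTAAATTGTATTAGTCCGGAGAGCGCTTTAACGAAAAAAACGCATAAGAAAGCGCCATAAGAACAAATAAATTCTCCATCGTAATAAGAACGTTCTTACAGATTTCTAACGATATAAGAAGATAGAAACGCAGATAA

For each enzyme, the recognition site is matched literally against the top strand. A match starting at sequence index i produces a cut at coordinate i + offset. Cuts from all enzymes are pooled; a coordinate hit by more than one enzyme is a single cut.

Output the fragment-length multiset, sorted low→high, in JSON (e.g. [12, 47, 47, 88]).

[1,2,3,3,4,4,5,5,5,5,5,6,6,6,6,6,8,9,10,10,11,11,13,13,13,13,13,16,16,19]

Site scan:
  QalII TAAATT/5: at [0, 111, 177] ⇒ [5, 116, 182]
  WciIV TTCT/2: at [30, 39, 108, 181, 202, 213] ⇒ [32, 41, 110, 183, 204, 215]
  CdoII TATTA/2: at [9, 14, 65, 70, 83, 91, 118] ⇒ [11, 16, 67, 72, 85, 93, 120]
  UxaIII ATAAGAA/0: at [21, 54, 153, 166, 193, 223] ⇒ [21, 54, 153, 166, 193, 223]
  LmaIV AACG/0: at [35, 75, 97, 139, 148, 198, 217, 236] ⇒ [35, 75, 97, 139, 148, 198, 217, 236]

Pooled cuts: [5, 11, 16, 21, 32, 35, 41, 54, 67, 72, 75, 85, 93, 97, 110, 116, 120, 139, 148, 153, 166, 182, 183, 193, 198, 204, 215, 217, 223, 236]

Fragments:
  5→11: 6 bp
  11→16: 5 bp
  16→21: 5 bp
  21→32: 11 bp
  32→35: 3 bp
  35→41: 6 bp
  41→54: 13 bp
  54→67: 13 bp
  67→72: 5 bp
  72→75: 3 bp
  75→85: 10 bp
  85→93: 8 bp
  93→97: 4 bp
  97→110: 13 bp
  110→116: 6 bp
  116→120: 4 bp
  120→139: 19 bp
  139→148: 9 bp
  148→153: 5 bp
  153→166: 13 bp
  166→182: 16 bp
  182→183: 1 bp
  183→193: 10 bp
  193→198: 5 bp
  198→204: 6 bp
  204→215: 11 bp
  215→217: 2 bp
  217→223: 6 bp
  223→236: 13 bp
  236→5 (wrap): 247-236+5 = 16 bp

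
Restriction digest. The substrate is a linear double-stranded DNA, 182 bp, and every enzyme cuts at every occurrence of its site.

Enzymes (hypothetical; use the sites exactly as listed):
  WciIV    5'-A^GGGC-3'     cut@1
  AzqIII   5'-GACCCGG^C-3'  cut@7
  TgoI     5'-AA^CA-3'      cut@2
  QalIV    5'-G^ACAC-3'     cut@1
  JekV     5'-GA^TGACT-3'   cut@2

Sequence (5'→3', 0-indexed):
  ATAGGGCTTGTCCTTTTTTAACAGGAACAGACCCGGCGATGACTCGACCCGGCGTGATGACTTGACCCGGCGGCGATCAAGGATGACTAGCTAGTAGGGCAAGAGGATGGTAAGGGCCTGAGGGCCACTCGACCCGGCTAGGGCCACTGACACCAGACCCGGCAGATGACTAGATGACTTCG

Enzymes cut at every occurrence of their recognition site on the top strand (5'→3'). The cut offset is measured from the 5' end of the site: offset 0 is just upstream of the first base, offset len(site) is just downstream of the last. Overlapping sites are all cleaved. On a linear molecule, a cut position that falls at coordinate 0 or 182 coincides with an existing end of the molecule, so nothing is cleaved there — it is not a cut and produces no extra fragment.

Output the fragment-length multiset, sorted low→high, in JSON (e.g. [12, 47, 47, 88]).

Scan for sites:
  WciIV (AGGGC, off=1): starts [2, 95, 112, 120, 139] → cuts [3, 96, 113, 121, 140]
  AzqIII (GACCCGGC, off=7): starts [29, 45, 63, 130, 155] → cuts [36, 52, 70, 137, 162]
  TgoI (AACA, off=2): starts [19, 25] → cuts [21, 27]
  QalIV (GACAC, off=1): starts [148] → cuts [149]
  JekV (GATGACT, off=2): starts [37, 55, 81, 164, 172] → cuts [39, 57, 83, 166, 174]

Pooled cuts: [3, 21, 27, 36, 39, 52, 57, 70, 83, 96, 113, 121, 137, 140, 149, 162, 166, 174]

Fragment lengths:
  [0,3): 3 bp
  [3,21): 18 bp
  [21,27): 6 bp
  [27,36): 9 bp
  [36,39): 3 bp
  [39,52): 13 bp
  [52,57): 5 bp
  [57,70): 13 bp
  [70,83): 13 bp
  [83,96): 13 bp
  [96,113): 17 bp
  [113,121): 8 bp
  [121,137): 16 bp
  [137,140): 3 bp
  [140,149): 9 bp
  [149,162): 13 bp
  [162,166): 4 bp
  [166,174): 8 bp
  [174,182): 8 bp

[3,3,3,4,5,6,8,8,8,9,9,13,13,13,13,13,16,17,18]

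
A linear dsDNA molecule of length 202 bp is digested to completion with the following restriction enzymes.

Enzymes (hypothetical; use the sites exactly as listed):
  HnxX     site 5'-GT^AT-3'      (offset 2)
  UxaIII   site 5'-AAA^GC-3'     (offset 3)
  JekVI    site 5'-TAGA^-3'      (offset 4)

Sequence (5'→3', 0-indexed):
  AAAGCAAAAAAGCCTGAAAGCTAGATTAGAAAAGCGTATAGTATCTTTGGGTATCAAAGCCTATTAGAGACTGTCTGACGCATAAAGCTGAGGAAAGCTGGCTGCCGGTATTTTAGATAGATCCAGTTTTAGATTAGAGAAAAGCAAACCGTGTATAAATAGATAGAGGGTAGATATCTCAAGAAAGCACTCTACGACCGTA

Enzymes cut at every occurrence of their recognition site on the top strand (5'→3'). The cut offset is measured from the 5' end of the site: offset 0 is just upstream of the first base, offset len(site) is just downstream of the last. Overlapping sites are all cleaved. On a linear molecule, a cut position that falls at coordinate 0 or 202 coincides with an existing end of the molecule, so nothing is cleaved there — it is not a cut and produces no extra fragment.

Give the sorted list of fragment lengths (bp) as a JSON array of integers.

Scan for sites:
  HnxX (GTAT, off=2): starts [35, 40, 50, 107, 152] → cuts [37, 42, 52, 109, 154]
  UxaIII (AAAGC, off=3): starts [0, 8, 16, 30, 55, 83, 93, 140, 183] → cuts [3, 11, 19, 33, 58, 86, 96, 143, 186]
  JekVI (TAGA, off=4): starts [21, 26, 64, 113, 117, 129, 134, 159, 163, 170] → cuts [25, 30, 68, 117, 121, 133, 138, 163, 167, 174]

All cut coordinates (distinct, sorted): [3, 11, 19, 25, 30, 33, 37, 42, 52, 58, 68, 86, 96, 109, 117, 121, 133, 138, 143, 154, 163, 167, 174, 186]

Fragments:
  [0,3): 3 bp
  [3,11): 8 bp
  [11,19): 8 bp
  [19,25): 6 bp
  [25,30): 5 bp
  [30,33): 3 bp
  [33,37): 4 bp
  [37,42): 5 bp
  [42,52): 10 bp
  [52,58): 6 bp
  [58,68): 10 bp
  [68,86): 18 bp
  [86,96): 10 bp
  [96,109): 13 bp
  [109,117): 8 bp
  [117,121): 4 bp
  [121,133): 12 bp
  [133,138): 5 bp
  [138,143): 5 bp
  [143,154): 11 bp
  [154,163): 9 bp
  [163,167): 4 bp
  [167,174): 7 bp
  [174,186): 12 bp
  [186,202): 16 bp

[3,3,4,4,4,5,5,5,5,6,6,7,8,8,8,9,10,10,10,11,12,12,13,16,18]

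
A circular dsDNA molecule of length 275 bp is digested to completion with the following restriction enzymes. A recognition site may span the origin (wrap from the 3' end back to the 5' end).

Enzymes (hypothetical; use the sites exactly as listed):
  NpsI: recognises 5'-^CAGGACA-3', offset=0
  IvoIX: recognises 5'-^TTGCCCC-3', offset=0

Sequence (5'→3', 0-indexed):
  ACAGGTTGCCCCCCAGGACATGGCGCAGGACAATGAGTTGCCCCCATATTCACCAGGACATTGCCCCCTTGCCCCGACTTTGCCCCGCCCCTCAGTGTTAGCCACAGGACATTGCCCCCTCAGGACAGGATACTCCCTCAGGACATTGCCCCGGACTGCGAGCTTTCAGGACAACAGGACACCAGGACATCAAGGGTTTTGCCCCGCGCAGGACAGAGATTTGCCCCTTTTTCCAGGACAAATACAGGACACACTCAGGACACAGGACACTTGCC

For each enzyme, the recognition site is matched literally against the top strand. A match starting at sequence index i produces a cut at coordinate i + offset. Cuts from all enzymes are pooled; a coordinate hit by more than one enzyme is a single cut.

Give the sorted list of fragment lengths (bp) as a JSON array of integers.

[7,7,7,7,8,8,8,8,9,10,11,11,11,12,12,12,13,16,16,18,18,21,25]

Per-enzyme occurrences:
  NpsI CAGGACA/0: at [13, 25, 53, 104, 120, 138, 166, 174, 182, 208, 233, 244, 255, 262] ⇒ [13, 25, 53, 104, 120, 138, 166, 174, 182, 208, 233, 244, 255, 262]
  IvoIX TTGCCCC/0: at [5, 37, 60, 68, 79, 111, 145, 198, 220] ⇒ [5, 37, 60, 68, 79, 111, 145, 198, 220]

Pooled cuts: [5, 13, 25, 37, 53, 60, 68, 79, 104, 111, 120, 138, 145, 166, 174, 182, 198, 208, 220, 233, 244, 255, 262]

Fragment lengths:
  5→13: 8 bp
  13→25: 12 bp
  25→37: 12 bp
  37→53: 16 bp
  53→60: 7 bp
  60→68: 8 bp
  68→79: 11 bp
  79→104: 25 bp
  104→111: 7 bp
  111→120: 9 bp
  120→138: 18 bp
  138→145: 7 bp
  145→166: 21 bp
  166→174: 8 bp
  174→182: 8 bp
  182→198: 16 bp
  198→208: 10 bp
  208→220: 12 bp
  220→233: 13 bp
  233→244: 11 bp
  244→255: 11 bp
  255→262: 7 bp
  262→5 (wrap): 275-262+5 = 18 bp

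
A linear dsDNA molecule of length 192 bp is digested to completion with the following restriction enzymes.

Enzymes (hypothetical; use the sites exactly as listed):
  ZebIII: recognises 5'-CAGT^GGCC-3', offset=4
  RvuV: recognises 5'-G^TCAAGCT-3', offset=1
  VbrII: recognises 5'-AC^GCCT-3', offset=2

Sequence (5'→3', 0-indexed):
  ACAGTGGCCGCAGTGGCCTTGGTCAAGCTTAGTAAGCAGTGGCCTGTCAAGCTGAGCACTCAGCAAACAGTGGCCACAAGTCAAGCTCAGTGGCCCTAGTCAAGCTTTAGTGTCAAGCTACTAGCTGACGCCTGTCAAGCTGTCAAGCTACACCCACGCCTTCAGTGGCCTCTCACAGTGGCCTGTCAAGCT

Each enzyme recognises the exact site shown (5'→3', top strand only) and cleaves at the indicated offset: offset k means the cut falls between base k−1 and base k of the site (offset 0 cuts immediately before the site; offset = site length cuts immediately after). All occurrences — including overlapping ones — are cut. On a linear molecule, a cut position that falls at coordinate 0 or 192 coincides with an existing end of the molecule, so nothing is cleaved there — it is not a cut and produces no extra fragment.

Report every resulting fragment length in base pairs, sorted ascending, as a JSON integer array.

[5,5,6,6,7,8,8,8,9,9,9,11,13,13,15,17,18,25]

Per-enzyme occurrences:
  ZebIII CAGTGGCC/4: at [1, 10, 36, 67, 87, 162, 175] ⇒ [5, 14, 40, 71, 91, 166, 179]
  RvuV GTCAAGCT/1: at [21, 45, 79, 98, 111, 133, 141, 184] ⇒ [22, 46, 80, 99, 112, 134, 142, 185]
  VbrII ACGCCT/2: at [127, 155] ⇒ [129, 157]

Pooled cuts: [5, 14, 22, 40, 46, 71, 80, 91, 99, 112, 129, 134, 142, 157, 166, 179, 185]

Fragments:
  [0,5): 5 bp
  [5,14): 9 bp
  [14,22): 8 bp
  [22,40): 18 bp
  [40,46): 6 bp
  [46,71): 25 bp
  [71,80): 9 bp
  [80,91): 11 bp
  [91,99): 8 bp
  [99,112): 13 bp
  [112,129): 17 bp
  [129,134): 5 bp
  [134,142): 8 bp
  [142,157): 15 bp
  [157,166): 9 bp
  [166,179): 13 bp
  [179,185): 6 bp
  [185,192): 7 bp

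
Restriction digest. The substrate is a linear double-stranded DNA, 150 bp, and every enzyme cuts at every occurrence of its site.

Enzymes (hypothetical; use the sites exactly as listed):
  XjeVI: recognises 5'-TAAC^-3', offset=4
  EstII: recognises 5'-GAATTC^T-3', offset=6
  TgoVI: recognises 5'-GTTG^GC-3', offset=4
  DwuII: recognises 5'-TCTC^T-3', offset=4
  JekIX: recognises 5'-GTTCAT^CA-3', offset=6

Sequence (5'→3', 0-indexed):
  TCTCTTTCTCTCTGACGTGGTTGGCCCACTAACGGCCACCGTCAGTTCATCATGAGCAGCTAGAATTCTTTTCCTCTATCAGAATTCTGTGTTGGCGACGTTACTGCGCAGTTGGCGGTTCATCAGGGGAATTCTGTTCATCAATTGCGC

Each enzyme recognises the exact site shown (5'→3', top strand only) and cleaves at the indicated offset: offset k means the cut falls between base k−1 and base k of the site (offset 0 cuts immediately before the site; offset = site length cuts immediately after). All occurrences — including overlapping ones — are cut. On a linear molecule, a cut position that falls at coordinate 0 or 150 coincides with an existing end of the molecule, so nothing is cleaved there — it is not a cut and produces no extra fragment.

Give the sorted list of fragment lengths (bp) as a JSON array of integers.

Scan for sites:
  XjeVI (TAAC, off=4): starts [29] → cuts [33]
  EstII (GAATTCT, off=6): starts [62, 81, 128] → cuts [68, 87, 134]
  TgoVI (GTTGGC, off=4): starts [19, 90, 110] → cuts [23, 94, 114]
  DwuII (TCTCT, off=4): starts [0, 6, 8] → cuts [4, 10, 12]
  JekIX (GTTCATCA, off=6): starts [44, 117, 135] → cuts [50, 123, 141]

All cut coordinates (distinct, sorted): [4, 10, 12, 23, 33, 50, 68, 87, 94, 114, 123, 134, 141]

Fragment lengths:
  [0,4): 4 bp
  [4,10): 6 bp
  [10,12): 2 bp
  [12,23): 11 bp
  [23,33): 10 bp
  [33,50): 17 bp
  [50,68): 18 bp
  [68,87): 19 bp
  [87,94): 7 bp
  [94,114): 20 bp
  [114,123): 9 bp
  [123,134): 11 bp
  [134,141): 7 bp
  [141,150): 9 bp

[2,4,6,7,7,9,9,10,11,11,17,18,19,20]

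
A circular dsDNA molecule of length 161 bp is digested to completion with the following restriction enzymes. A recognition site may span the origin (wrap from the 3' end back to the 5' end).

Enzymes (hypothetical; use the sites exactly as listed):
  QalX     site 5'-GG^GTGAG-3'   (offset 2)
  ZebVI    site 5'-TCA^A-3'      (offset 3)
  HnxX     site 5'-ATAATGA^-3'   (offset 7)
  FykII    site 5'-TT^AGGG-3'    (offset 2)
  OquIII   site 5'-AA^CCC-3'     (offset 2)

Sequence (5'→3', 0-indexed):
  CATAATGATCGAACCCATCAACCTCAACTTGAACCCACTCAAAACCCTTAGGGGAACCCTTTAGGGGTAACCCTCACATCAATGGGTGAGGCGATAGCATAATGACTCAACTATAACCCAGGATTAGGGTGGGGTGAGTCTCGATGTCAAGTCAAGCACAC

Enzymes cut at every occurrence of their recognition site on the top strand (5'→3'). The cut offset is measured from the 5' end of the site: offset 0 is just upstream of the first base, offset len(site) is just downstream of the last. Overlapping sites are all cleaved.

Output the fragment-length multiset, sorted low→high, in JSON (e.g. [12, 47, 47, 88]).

[3,4,4,5,5,5,6,6,7,7,7,7,8,8,8,9,11,15,16,20]

Per-enzyme occurrences:
  QalX (GGGTGAG, off=2): starts [83, 131] → cuts [85, 133]
  ZebVI (TCAA, off=3): starts [17, 23, 38, 78, 106, 146, 151] → cuts [20, 26, 41, 81, 109, 149, 154]
  HnxX (ATAATGA, off=7): starts [1, 98] → cuts [8, 105]
  FykII (TTAGGG, off=2): starts [47, 60, 123] → cuts [49, 62, 125]
  OquIII (AACCC, off=2): starts [11, 31, 42, 54, 68, 114] → cuts [13, 33, 44, 56, 70, 116]

Pooled cuts: [8, 13, 20, 26, 33, 41, 44, 49, 56, 62, 70, 81, 85, 105, 109, 116, 125, 133, 149, 154]

Fragment lengths:
  8→13: 5 bp
  13→20: 7 bp
  20→26: 6 bp
  26→33: 7 bp
  33→41: 8 bp
  41→44: 3 bp
  44→49: 5 bp
  49→56: 7 bp
  56→62: 6 bp
  62→70: 8 bp
  70→81: 11 bp
  81→85: 4 bp
  85→105: 20 bp
  105→109: 4 bp
  109→116: 7 bp
  116→125: 9 bp
  125→133: 8 bp
  133→149: 16 bp
  149→154: 5 bp
  154→8 (wrap): 161-154+8 = 15 bp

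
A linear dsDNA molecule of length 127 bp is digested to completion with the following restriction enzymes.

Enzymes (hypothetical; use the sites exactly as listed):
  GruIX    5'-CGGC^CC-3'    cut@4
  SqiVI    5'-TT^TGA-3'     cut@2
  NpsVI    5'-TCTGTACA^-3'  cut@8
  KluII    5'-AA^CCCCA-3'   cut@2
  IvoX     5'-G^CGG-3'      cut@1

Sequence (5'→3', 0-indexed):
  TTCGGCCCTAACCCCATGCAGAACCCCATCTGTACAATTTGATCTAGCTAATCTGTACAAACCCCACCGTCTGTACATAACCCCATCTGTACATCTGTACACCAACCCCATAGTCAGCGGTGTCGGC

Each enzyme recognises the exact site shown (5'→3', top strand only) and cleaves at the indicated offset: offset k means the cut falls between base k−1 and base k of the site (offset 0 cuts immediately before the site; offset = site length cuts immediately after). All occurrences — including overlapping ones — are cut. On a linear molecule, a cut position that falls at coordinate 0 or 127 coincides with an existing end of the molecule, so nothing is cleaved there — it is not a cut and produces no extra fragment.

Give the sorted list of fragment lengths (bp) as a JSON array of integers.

Per-enzyme occurrences:
  GruIX (CGGCCC, off=4): starts [2] → cuts [6]
  SqiVI (TTTGA, off=2): starts [37] → cuts [39]
  NpsVI (TCTGTACA, off=8): starts [28, 51, 69, 85, 93] → cuts [36, 59, 77, 93, 101]
  KluII (AACCCCA, off=2): starts [9, 21, 59, 78, 103] → cuts [11, 23, 61, 80, 105]
  IvoX (GCGG, off=1): starts [116] → cuts [117]

All cut coordinates (distinct, sorted): [6, 11, 23, 36, 39, 59, 61, 77, 80, 93, 101, 105, 117]

Fragments:
  [0,6): 6 bp
  [6,11): 5 bp
  [11,23): 12 bp
  [23,36): 13 bp
  [36,39): 3 bp
  [39,59): 20 bp
  [59,61): 2 bp
  [61,77): 16 bp
  [77,80): 3 bp
  [80,93): 13 bp
  [93,101): 8 bp
  [101,105): 4 bp
  [105,117): 12 bp
  [117,127): 10 bp

[2,3,3,4,5,6,8,10,12,12,13,13,16,20]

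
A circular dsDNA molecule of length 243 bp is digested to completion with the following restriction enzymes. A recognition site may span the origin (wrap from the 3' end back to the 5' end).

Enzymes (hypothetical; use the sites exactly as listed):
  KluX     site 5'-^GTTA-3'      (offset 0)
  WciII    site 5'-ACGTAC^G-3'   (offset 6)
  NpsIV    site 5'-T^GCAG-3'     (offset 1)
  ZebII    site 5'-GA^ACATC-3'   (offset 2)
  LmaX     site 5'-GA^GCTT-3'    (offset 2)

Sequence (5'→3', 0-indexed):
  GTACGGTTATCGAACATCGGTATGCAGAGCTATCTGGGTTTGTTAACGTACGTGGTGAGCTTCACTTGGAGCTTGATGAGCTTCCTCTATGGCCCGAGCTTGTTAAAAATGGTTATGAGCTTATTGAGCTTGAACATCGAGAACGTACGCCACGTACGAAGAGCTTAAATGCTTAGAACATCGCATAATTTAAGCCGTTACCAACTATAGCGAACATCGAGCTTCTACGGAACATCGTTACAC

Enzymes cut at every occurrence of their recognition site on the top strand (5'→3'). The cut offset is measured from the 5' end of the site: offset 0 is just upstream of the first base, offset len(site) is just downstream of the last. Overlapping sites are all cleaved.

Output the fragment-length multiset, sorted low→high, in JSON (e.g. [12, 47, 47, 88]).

[1,4,5,5,6,7,7,7,8,9,9,9,10,10,10,11,11,12,15,15,17,18,18,19]

Site scan:
  KluX (GTTA, off=0): starts [5, 41, 101, 111, 196, 236] → cuts [5, 41, 101, 111, 196, 236]
  WciII (ACGTACG, off=6): starts [45, 142, 151, 241] → cuts [4, 51, 148, 157]
  NpsIV (TGCAG, off=1): starts [22] → cuts [23]
  ZebII (GAACATC, off=2): starts [11, 131, 175, 211, 229] → cuts [13, 133, 177, 213, 231]
  LmaX (GAGCTT, off=2): starts [56, 68, 77, 95, 116, 125, 160, 218] → cuts [58, 70, 79, 97, 118, 127, 162, 220]

All cut coordinates (distinct, sorted): [4, 5, 13, 23, 41, 51, 58, 70, 79, 97, 101, 111, 118, 127, 133, 148, 157, 162, 177, 196, 213, 220, 231, 236]

Fragment lengths:
  4→5: 1 bp
  5→13: 8 bp
  13→23: 10 bp
  23→41: 18 bp
  41→51: 10 bp
  51→58: 7 bp
  58→70: 12 bp
  70→79: 9 bp
  79→97: 18 bp
  97→101: 4 bp
  101→111: 10 bp
  111→118: 7 bp
  118→127: 9 bp
  127→133: 6 bp
  133→148: 15 bp
  148→157: 9 bp
  157→162: 5 bp
  162→177: 15 bp
  177→196: 19 bp
  196→213: 17 bp
  213→220: 7 bp
  220→231: 11 bp
  231→236: 5 bp
  236→4 (wrap): 243-236+4 = 11 bp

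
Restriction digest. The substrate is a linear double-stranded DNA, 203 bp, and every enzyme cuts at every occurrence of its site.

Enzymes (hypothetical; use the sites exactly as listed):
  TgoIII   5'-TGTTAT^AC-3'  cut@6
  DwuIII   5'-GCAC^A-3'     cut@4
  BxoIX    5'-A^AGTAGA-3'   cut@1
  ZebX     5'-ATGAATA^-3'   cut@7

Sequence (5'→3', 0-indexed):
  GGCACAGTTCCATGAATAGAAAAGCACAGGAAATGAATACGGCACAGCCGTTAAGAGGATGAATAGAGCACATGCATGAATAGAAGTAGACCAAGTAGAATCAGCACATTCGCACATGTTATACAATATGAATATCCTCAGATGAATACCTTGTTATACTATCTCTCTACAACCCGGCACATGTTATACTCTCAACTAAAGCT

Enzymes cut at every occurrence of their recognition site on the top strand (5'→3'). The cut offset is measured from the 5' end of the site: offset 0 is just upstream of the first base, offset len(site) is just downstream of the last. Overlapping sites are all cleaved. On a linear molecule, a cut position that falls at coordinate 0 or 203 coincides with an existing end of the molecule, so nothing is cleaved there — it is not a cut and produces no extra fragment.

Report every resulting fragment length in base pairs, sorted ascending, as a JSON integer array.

Per-enzyme occurrences:
  TgoIII (TGTTATAC, off=6): starts [116, 151, 181] → cuts [122, 157, 187]
  DwuIII (GCACA, off=4): starts [1, 23, 41, 67, 103, 111, 176] → cuts [5, 27, 45, 71, 107, 115, 180]
  BxoIX (AAGTAGA, off=1): starts [83, 92] → cuts [84, 93]
  ZebX (ATGAATA, off=7): starts [11, 32, 58, 75, 127, 141] → cuts [18, 39, 65, 82, 134, 148]

All cut coordinates (distinct, sorted): [5, 18, 27, 39, 45, 65, 71, 82, 84, 93, 107, 115, 122, 134, 148, 157, 180, 187]

Fragments:
  [0,5): 5 bp
  [5,18): 13 bp
  [18,27): 9 bp
  [27,39): 12 bp
  [39,45): 6 bp
  [45,65): 20 bp
  [65,71): 6 bp
  [71,82): 11 bp
  [82,84): 2 bp
  [84,93): 9 bp
  [93,107): 14 bp
  [107,115): 8 bp
  [115,122): 7 bp
  [122,134): 12 bp
  [134,148): 14 bp
  [148,157): 9 bp
  [157,180): 23 bp
  [180,187): 7 bp
  [187,203): 16 bp

[2,5,6,6,7,7,8,9,9,9,11,12,12,13,14,14,16,20,23]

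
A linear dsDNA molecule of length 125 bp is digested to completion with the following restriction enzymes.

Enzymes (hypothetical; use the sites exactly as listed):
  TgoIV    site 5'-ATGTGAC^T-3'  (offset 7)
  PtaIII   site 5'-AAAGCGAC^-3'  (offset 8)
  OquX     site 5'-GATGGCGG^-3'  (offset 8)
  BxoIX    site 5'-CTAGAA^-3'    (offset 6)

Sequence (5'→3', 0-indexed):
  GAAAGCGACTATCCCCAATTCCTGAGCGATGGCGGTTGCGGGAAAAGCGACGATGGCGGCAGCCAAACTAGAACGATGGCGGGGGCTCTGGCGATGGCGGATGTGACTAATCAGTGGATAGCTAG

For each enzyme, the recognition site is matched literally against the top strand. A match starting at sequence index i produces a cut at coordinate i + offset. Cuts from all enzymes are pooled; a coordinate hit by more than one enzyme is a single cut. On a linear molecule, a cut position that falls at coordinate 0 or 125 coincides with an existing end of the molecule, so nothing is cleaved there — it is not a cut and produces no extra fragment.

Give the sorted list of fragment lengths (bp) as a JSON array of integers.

Per-enzyme occurrences:
  TgoIV ATGTGACT/7: at [100] ⇒ [107]
  PtaIII AAAGCGAC/8: at [1, 43] ⇒ [9, 51]
  OquX GATGGCGG/8: at [27, 51, 74, 92] ⇒ [35, 59, 82, 100]
  BxoIX CTAGAA/6: at [67] ⇒ [73]

Pooled cuts: [9, 35, 51, 59, 73, 82, 100, 107]

Fragment lengths:
  [0,9): 9 bp
  [9,35): 26 bp
  [35,51): 16 bp
  [51,59): 8 bp
  [59,73): 14 bp
  [73,82): 9 bp
  [82,100): 18 bp
  [100,107): 7 bp
  [107,125): 18 bp

[7,8,9,9,14,16,18,18,26]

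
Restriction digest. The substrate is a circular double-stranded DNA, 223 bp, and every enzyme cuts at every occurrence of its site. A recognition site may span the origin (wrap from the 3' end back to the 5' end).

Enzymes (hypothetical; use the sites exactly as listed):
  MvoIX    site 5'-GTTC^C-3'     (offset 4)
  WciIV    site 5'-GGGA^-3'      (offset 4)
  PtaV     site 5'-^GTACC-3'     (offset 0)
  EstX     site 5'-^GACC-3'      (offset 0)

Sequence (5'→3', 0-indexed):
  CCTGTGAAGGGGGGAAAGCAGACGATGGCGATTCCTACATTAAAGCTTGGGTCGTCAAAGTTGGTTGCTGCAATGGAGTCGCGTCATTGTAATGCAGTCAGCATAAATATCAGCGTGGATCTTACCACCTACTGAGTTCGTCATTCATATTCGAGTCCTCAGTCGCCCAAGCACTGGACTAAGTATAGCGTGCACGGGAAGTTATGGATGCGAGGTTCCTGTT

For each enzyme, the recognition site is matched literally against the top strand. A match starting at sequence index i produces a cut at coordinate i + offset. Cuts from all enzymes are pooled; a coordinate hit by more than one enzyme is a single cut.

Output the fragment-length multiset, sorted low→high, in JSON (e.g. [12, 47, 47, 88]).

[6,14,19,184]

Scan for sites:
  MvoIX (GTTCC, off=4): starts [214, 220] → cuts [1, 218]
  WciIV (GGGA, off=4): starts [11, 195] → cuts [15, 199]
  PtaV (GTACC, off=0): no sites
  EstX (GACC, off=0): no sites

All cut coordinates (distinct, sorted): [1, 15, 199, 218]

Fragment lengths:
  1→15: 14 bp
  15→199: 184 bp
  199→218: 19 bp
  218→1 (wrap): 223-218+1 = 6 bp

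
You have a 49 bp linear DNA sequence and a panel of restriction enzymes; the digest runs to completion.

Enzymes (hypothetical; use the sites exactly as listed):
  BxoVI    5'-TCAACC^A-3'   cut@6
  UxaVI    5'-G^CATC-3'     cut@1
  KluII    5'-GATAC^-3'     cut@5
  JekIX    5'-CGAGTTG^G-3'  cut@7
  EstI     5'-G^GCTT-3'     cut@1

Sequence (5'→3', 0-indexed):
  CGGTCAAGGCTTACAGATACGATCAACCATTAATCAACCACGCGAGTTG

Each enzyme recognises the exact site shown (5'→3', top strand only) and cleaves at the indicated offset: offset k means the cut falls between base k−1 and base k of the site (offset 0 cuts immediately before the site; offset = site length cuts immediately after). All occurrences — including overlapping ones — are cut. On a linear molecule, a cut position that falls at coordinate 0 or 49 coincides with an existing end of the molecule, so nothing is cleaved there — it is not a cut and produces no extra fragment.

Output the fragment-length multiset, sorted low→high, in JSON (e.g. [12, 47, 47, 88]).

Per-enzyme occurrences:
  BxoVI (TCAACCA, off=6): starts [22, 33] → cuts [28, 39]
  UxaVI (GCATC, off=1): no sites
  KluII (GATAC, off=5): starts [15] → cuts [20]
  JekIX (CGAGTTGG, off=7): no sites
  EstI (GGCTT, off=1): starts [7] → cuts [8]

All cut coordinates (distinct, sorted): [8, 20, 28, 39]

Fragments:
  [0,8): 8 bp
  [8,20): 12 bp
  [20,28): 8 bp
  [28,39): 11 bp
  [39,49): 10 bp

[8,8,10,11,12]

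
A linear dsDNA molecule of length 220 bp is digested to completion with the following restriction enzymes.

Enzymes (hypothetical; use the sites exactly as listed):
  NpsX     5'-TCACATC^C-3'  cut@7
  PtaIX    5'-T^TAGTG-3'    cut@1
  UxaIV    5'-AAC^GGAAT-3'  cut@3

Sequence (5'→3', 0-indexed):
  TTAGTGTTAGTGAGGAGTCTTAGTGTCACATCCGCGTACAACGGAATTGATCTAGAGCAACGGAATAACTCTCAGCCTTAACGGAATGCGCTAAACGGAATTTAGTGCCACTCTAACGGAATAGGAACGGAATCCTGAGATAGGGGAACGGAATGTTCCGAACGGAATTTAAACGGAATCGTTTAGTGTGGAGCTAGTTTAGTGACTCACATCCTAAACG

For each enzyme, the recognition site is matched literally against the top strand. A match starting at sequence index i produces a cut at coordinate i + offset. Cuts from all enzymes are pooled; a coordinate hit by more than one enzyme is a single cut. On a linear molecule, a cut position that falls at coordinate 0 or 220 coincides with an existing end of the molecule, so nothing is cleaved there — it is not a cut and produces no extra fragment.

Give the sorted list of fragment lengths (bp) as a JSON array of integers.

[1,6,6,7,9,10,11,11,12,13,14,14,14,15,16,19,21,21]

Per-enzyme occurrences:
  NpsX TCACATCC/7: at [25, 206] ⇒ [32, 213]
  PtaIX TTAGTG/1: at [0, 6, 19, 101, 182, 198] ⇒ [1, 7, 20, 102, 183, 199]
  UxaIV AACGGAAT/3: at [39, 58, 79, 93, 114, 125, 146, 160, 171] ⇒ [42, 61, 82, 96, 117, 128, 149, 163, 174]

All cut coordinates (distinct, sorted): [1, 7, 20, 32, 42, 61, 82, 96, 102, 117, 128, 149, 163, 174, 183, 199, 213]

Fragment lengths:
  [0,1): 1 bp
  [1,7): 6 bp
  [7,20): 13 bp
  [20,32): 12 bp
  [32,42): 10 bp
  [42,61): 19 bp
  [61,82): 21 bp
  [82,96): 14 bp
  [96,102): 6 bp
  [102,117): 15 bp
  [117,128): 11 bp
  [128,149): 21 bp
  [149,163): 14 bp
  [163,174): 11 bp
  [174,183): 9 bp
  [183,199): 16 bp
  [199,213): 14 bp
  [213,220): 7 bp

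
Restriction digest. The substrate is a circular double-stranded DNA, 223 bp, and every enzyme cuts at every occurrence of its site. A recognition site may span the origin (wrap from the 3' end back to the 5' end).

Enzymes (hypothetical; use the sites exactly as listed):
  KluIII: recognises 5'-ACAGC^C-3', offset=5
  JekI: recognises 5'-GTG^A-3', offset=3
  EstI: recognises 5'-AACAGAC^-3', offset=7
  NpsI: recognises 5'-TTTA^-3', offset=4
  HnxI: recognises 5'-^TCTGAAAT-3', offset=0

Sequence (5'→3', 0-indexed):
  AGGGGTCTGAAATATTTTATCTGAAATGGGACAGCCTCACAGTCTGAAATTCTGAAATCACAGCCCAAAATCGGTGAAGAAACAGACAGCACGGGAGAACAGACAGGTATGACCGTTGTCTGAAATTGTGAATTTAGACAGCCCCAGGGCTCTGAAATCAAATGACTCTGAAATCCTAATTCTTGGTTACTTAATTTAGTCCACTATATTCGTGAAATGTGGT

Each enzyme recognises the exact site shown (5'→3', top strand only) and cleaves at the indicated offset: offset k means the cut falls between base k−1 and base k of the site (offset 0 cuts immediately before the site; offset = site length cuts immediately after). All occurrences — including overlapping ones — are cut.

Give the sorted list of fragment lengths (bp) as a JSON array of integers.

[6,6,7,8,8,11,12,12,14,14,14,14,16,16,16,17,32]

Scan for sites:
  KluIII (ACAGCC, off=5): starts [30, 59, 137] → cuts [35, 64, 142]
  JekI (GTGA, off=3): starts [73, 127, 211] → cuts [76, 130, 214]
  EstI (AACAGAC, off=7): starts [80, 97] → cuts [87, 104]
  NpsI (TTTA, off=4): starts [15, 132, 194] → cuts [19, 136, 198]
  HnxI (TCTGAAAT, off=0): starts [5, 19, 42, 50, 118, 150, 166] → cuts [5, 19, 42, 50, 118, 150, 166]

Pooled cuts: [5, 19, 35, 42, 50, 64, 76, 87, 104, 118, 130, 136, 142, 150, 166, 198, 214]

Fragment lengths:
  5→19: 14 bp
  19→35: 16 bp
  35→42: 7 bp
  42→50: 8 bp
  50→64: 14 bp
  64→76: 12 bp
  76→87: 11 bp
  87→104: 17 bp
  104→118: 14 bp
  118→130: 12 bp
  130→136: 6 bp
  136→142: 6 bp
  142→150: 8 bp
  150→166: 16 bp
  166→198: 32 bp
  198→214: 16 bp
  214→5 (wrap): 223-214+5 = 14 bp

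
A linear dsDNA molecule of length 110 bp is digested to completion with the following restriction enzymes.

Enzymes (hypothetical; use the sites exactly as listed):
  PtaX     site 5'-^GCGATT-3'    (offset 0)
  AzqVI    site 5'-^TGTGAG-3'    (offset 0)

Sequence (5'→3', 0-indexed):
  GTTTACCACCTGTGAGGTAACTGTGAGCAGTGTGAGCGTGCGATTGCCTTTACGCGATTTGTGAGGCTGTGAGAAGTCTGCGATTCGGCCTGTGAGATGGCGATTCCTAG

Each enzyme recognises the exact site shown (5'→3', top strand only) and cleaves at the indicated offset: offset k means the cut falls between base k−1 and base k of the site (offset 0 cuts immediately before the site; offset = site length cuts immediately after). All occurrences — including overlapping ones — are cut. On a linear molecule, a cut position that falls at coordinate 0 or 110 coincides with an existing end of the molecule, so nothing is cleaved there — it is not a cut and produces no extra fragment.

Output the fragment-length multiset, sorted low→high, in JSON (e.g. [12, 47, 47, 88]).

Scan for sites:
  PtaX GCGATT/0: at [39, 53, 79, 99] ⇒ [39, 53, 79, 99]
  AzqVI TGTGAG/0: at [10, 21, 30, 59, 67, 90] ⇒ [10, 21, 30, 59, 67, 90]

All cut coordinates (distinct, sorted): [10, 21, 30, 39, 53, 59, 67, 79, 90, 99]

Fragment lengths:
  [0,10): 10 bp
  [10,21): 11 bp
  [21,30): 9 bp
  [30,39): 9 bp
  [39,53): 14 bp
  [53,59): 6 bp
  [59,67): 8 bp
  [67,79): 12 bp
  [79,90): 11 bp
  [90,99): 9 bp
  [99,110): 11 bp

[6,8,9,9,9,10,11,11,11,12,14]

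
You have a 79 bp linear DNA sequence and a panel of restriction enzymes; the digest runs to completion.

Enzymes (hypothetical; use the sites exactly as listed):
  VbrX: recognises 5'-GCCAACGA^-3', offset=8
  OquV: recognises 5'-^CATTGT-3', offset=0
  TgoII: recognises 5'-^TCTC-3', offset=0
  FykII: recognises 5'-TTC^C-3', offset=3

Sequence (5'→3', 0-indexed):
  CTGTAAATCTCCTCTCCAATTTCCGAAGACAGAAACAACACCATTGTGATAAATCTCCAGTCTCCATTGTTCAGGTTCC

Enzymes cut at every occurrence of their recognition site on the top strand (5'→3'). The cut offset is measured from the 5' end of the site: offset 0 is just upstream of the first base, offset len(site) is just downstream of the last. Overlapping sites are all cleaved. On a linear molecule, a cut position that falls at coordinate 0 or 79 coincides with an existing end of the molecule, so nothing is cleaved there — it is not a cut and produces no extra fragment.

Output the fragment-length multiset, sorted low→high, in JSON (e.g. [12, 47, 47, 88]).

Site scan:
  VbrX (GCCAACGA, off=8): no sites
  OquV CATTGT/0: at [41, 64] ⇒ [41, 64]
  TgoII TCTC/0: at [7, 12, 53, 60] ⇒ [7, 12, 53, 60]
  FykII TTCC/3: at [20, 75] ⇒ [23, 78]

All cut coordinates (distinct, sorted): [7, 12, 23, 41, 53, 60, 64, 78]

Fragments:
  [0,7): 7 bp
  [7,12): 5 bp
  [12,23): 11 bp
  [23,41): 18 bp
  [41,53): 12 bp
  [53,60): 7 bp
  [60,64): 4 bp
  [64,78): 14 bp
  [78,79): 1 bp

[1,4,5,7,7,11,12,14,18]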